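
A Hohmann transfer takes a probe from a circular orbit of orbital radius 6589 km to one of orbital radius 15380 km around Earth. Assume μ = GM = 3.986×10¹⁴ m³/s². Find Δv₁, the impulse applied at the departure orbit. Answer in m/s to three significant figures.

r₁ = 6589 km = 6.589×10⁶ m.
r₂ = 15380 km = 1.538×10⁷ m.
Transfer ellipse a_t = (r₁ + r₂)/2 = 1.098×10⁷ m.
At r₁: circular v_c1 = √(μ/r₁) = 7778 m/s; transfer-perigee v_p = √[μ(2/r₁ − 1/a_t)] = 9203 m/s.
Δv₁ = v_p − v_c1 = 1426 m/s.

Δv ≈ 1430 m/s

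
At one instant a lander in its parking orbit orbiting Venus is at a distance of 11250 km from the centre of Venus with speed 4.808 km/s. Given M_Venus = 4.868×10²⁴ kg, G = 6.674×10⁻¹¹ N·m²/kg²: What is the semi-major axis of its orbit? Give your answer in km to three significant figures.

a ≈ 9380 km

μ = GM = 6.674×10⁻¹¹ × 4.868×10²⁴ = 3.249×10¹⁴ m³/s².
r = 1.125×10⁷ m.
Vis-viva rearranged: 1/a = 2/r − v²/μ = 1.778×10⁻⁷ − 7.115×10⁻⁸ = 1.066×10⁻⁷ m⁻¹.
a = 9.379×10⁶ m = 9378.7 km.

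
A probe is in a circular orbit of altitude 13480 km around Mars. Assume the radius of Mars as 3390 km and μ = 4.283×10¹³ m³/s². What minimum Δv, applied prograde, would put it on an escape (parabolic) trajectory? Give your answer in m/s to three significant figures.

Δv ≈ 660 m/s

r = 3390 + 13480 = 16870 km = 1.6870×10⁷ m.
Circular speed v_c = √(μ/r) = 1593 m/s.
Escape speed v_esc = √(2μ/r) = √2 × v_c = 2253 m/s.
Δv = v_esc − v_c = 660.0 m/s.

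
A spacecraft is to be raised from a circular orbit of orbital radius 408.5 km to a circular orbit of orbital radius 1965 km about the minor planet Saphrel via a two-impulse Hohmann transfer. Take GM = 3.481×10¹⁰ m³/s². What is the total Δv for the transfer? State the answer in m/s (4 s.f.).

Δv_total ≈ 138.7 m/s

r₁ = 408.5 km = 4.085×10⁵ m.
r₂ = 1965 km = 1.965×10⁶ m.
Transfer ellipse a_t = (r₁ + r₂)/2 = 1.187×10⁶ m.
At r₁: circular v_c1 = √(μ/r₁) = 291.9 m/s; transfer-periapsis v_p = √[μ(2/r₁ − 1/a_t)] = 375.6 m/s.
Δv₁ = v_p − v_c1 = 83.71 m/s.
At r₂: circular v_c2 = √(μ/r₂) = 133.1 m/s; transfer-apoapsis v_a = √[μ(2/r₂ − 1/a_t)] = 78.09 m/s.
Δv₂ = v_c2 − v_a = 55.01 m/s.
Total Δv = Δv₁ + Δv₂ = 138.7 m/s.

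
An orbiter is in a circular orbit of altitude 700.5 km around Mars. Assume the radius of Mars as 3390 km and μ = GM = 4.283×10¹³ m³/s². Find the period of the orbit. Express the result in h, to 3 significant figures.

r = 3390 + 700.5 = 4090.5 km = 4.0905×10⁶ m.
Kepler's third law: T = 2π√(r³/μ) = 2π√((4.090×10⁶)³ / 4.283×10¹³).
r³/μ = 1.598×10⁶ s², so T = 2π × 1.264×10³ = 7.943×10³ s.
Converting: 7.943×10³ s ÷ 3600 = 2.206 h.

T ≈ 2.21 h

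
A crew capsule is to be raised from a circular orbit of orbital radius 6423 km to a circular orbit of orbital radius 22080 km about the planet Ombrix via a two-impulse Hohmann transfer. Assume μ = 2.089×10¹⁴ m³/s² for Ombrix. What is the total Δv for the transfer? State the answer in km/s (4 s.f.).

r₁ = 6423 km = 6.423×10⁶ m.
r₂ = 22080 km = 2.208×10⁷ m.
Transfer ellipse a_t = (r₁ + r₂)/2 = 1.425×10⁷ m.
At r₁: circular v_c1 = √(μ/r₁) = 5703 m/s; transfer-periapsis v_p = √[μ(2/r₁ − 1/a_t)] = 7099 m/s.
Δv₁ = v_p − v_c1 = 1396 m/s.
At r₂: circular v_c2 = √(μ/r₂) = 3076 m/s; transfer-apoapsis v_a = √[μ(2/r₂ − 1/a_t)] = 2065 m/s.
Δv₂ = v_c2 − v_a = 1011 m/s.
Total Δv = Δv₁ + Δv₂ = 2407 m/s = 2.407 km/s.

Δv_total ≈ 2.407 km/s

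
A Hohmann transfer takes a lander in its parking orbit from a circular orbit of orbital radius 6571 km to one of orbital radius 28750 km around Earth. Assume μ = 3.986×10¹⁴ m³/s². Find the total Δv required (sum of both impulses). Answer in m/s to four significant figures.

r₁ = 6571 km = 6.571×10⁶ m.
r₂ = 28750 km = 2.875×10⁷ m.
Transfer ellipse a_t = (r₁ + r₂)/2 = 1.766×10⁷ m.
At r₁: circular v_c1 = √(μ/r₁) = 7788 m/s; transfer-perigee v_p = √[μ(2/r₁ − 1/a_t)] = 9937 m/s.
Δv₁ = v_p − v_c1 = 2149 m/s.
At r₂: circular v_c2 = √(μ/r₂) = 3723 m/s; transfer-apogee v_a = √[μ(2/r₂ − 1/a_t)] = 2271 m/s.
Δv₂ = v_c2 − v_a = 1452 m/s.
Total Δv = Δv₁ + Δv₂ = 3601 m/s.

Δv_total ≈ 3601 m/s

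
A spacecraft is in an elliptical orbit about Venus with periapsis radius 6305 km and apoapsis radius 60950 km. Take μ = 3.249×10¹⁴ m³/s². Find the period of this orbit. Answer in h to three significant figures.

T ≈ 18.9 h

Semi-major axis a = (r_p + r_a)/2 = (6305.0 + 60950)/2 = 33628 km = 3.363×10⁷ m.
By Kepler's third law T = 2π√(a³/μ) = 2π × 1.082×10⁴ = 6.797×10⁴ s.
= 18.88 h.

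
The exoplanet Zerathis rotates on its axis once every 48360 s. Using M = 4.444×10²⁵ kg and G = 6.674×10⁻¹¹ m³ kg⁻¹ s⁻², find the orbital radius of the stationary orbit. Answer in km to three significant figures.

μ = GM = 6.674×10⁻¹¹ × 4.444×10²⁵ = 2.966×10¹⁵ m³/s².
A synchronous orbit has period T, so by Kepler's third law a = (μT²/4π²)^(1/3).
μT²/4π² = 2.966×10¹⁵ × (4.836×10⁴)² / 39.48 = 1.757×10²³ m³.
a = 5.601×10⁷ m = 56009 km.

r_sync ≈ 56000 km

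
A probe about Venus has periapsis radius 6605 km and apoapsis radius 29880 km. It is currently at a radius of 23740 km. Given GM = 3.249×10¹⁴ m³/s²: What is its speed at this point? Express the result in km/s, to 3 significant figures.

Semi-major axis a = (r_p + r_a)/2 = 18242 km = 1.824×10⁷ m.
Vis-viva: v² = μ(2/r − 1/a) = 3.249×10¹⁴ × (8.425×10⁻⁸ − 5.482×10⁻⁸) = 9.561×10⁶ m²/s².
v = 3092 m/s = 3.092 km/s.

v ≈ 3.09 km/s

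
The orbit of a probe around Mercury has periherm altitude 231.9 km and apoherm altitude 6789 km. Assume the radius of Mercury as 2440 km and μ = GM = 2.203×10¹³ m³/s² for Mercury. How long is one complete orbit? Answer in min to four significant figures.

r_p = 2440 + 231.9 = 2671.9 km = 2.6719×10⁶ m.
r_a = 2440 + 6789 = 9229.0 km = 9.2290×10⁶ m.
Semi-major axis a = (r_p + r_a)/2 = (2671.9 + 9229.0)/2 = 5950.4 km = 5.950×10⁶ m.
By Kepler's third law T = 2π√(a³/μ) = 2π × 3.093×10³ = 1.943×10⁴ s.
= 323.9 min.

T ≈ 323.9 min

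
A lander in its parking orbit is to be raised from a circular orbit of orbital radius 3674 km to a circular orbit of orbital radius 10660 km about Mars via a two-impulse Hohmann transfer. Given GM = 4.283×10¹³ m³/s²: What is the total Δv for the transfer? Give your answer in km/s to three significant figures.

Δv_total ≈ 1.32 km/s

r₁ = 3674 km = 3.674×10⁶ m.
r₂ = 10660 km = 1.066×10⁷ m.
Transfer ellipse a_t = (r₁ + r₂)/2 = 7.167×10⁶ m.
At r₁: circular v_c1 = √(μ/r₁) = 3414 m/s; transfer-periapsis v_p = √[μ(2/r₁ − 1/a_t)] = 4164 m/s.
Δv₁ = v_p − v_c1 = 749.7 m/s.
At r₂: circular v_c2 = √(μ/r₂) = 2004 m/s; transfer-apoapsis v_a = √[μ(2/r₂ − 1/a_t)] = 1435 m/s.
Δv₂ = v_c2 − v_a = 569.3 m/s.
Total Δv = Δv₁ + Δv₂ = 1319 m/s = 1.319 km/s.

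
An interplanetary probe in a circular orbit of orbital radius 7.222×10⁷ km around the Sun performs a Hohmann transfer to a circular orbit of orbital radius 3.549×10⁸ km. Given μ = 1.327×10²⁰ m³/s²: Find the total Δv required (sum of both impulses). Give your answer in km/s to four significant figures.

r₁ = 7.222×10⁷ km = 7.222×10¹⁰ m.
r₂ = 3.549×10⁸ km = 3.549×10¹¹ m.
Transfer ellipse a_t = (r₁ + r₂)/2 = 2.136×10¹¹ m.
At r₁: circular v_c1 = √(μ/r₁) = 42870 m/s; transfer-perihelion v_p = √[μ(2/r₁ − 1/a_t)] = 55260 m/s.
Δv₁ = v_p − v_c1 = 12390 m/s.
At r₂: circular v_c2 = √(μ/r₂) = 19340 m/s; transfer-aphelion v_a = √[μ(2/r₂ − 1/a_t)] = 11240 m/s.
Δv₂ = v_c2 − v_a = 8092 m/s.
Total Δv = Δv₁ + Δv₂ = 20490 m/s = 20.49 km/s.

Δv_total ≈ 20.49 km/s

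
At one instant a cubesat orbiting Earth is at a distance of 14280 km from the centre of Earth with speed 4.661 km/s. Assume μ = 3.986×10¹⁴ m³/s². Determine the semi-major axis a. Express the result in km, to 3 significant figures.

a ≈ 11700 km

r = 1.428×10⁷ m.
Specific orbital energy ε = v²/2 − μ/r = (4661)²/2 − 3.986×10¹⁴/1.428×10⁷ = -1.705×10⁷ J/kg.
Since ε = −μ/(2a), a = −μ/(2ε) = 1.169×10⁷ m = 11689 km.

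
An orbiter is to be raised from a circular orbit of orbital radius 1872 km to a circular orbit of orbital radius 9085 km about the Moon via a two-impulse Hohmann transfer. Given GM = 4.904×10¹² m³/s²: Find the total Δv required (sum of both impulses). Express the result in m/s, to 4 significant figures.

r₁ = 1872 km = 1.872×10⁶ m.
r₂ = 9085 km = 9.085×10⁶ m.
Transfer ellipse a_t = (r₁ + r₂)/2 = 5.478×10⁶ m.
At r₁: circular v_c1 = √(μ/r₁) = 1619 m/s; transfer-perilune v_p = √[μ(2/r₁ − 1/a_t)] = 2084 m/s.
Δv₁ = v_p − v_c1 = 465.7 m/s.
At r₂: circular v_c2 = √(μ/r₂) = 734.7 m/s; transfer-apolune v_a = √[μ(2/r₂ − 1/a_t)] = 429.5 m/s.
Δv₂ = v_c2 − v_a = 305.2 m/s.
Total Δv = Δv₁ + Δv₂ = 771.0 m/s.

Δv_total ≈ 771.0 m/s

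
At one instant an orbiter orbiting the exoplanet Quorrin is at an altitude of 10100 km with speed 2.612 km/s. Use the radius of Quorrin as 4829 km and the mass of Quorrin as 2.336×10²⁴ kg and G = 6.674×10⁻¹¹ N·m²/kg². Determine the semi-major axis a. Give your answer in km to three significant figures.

a ≈ 11100 km

μ = GM = 6.674×10⁻¹¹ × 2.336×10²⁴ = 1.559×10¹⁴ m³/s².
r = 4829 + 10100 = 14929 km = 1.493×10⁷ m.
Vis-viva rearranged: 1/a = 2/r − v²/μ = 1.340×10⁻⁷ − 4.376×10⁻⁸ = 9.021×10⁻⁸ m⁻¹.
a = 1.109×10⁷ m = 11086 km.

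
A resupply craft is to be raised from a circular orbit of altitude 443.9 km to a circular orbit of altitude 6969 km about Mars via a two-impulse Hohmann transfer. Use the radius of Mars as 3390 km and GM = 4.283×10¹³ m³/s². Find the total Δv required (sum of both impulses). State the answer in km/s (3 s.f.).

r₁ = 3390 + 443.9 = 3833.9 km = 3.8339×10⁶ m.
r₂ = 3390 + 6969 = 10359 km = 1.0359×10⁷ m.
Transfer ellipse a_t = (r₁ + r₂)/2 = 7.096×10⁶ m.
At r₁: circular v_c1 = √(μ/r₁) = 3342 m/s; transfer-periapsis v_p = √[μ(2/r₁ − 1/a_t)] = 4038 m/s.
Δv₁ = v_p − v_c1 = 695.9 m/s.
At r₂: circular v_c2 = √(μ/r₂) = 2033 m/s; transfer-apoapsis v_a = √[μ(2/r₂ − 1/a_t)] = 1495 m/s.
Δv₂ = v_c2 − v_a = 538.8 m/s.
Total Δv = Δv₁ + Δv₂ = 1235 m/s = 1.235 km/s.

Δv_total ≈ 1.23 km/s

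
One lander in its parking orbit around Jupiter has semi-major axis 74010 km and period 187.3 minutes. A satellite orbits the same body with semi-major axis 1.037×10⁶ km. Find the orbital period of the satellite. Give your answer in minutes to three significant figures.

T₂ ≈ 9820 minutes

Kepler's third law: T² ∝ a³, so T₂ = T₁ (a₂/a₁)^(3/2).
a₂/a₁ = 14.01, (a₂/a₁)^(3/2) = 52.45.
T₂ = 187.3 × 52.45 = 9824 minutes.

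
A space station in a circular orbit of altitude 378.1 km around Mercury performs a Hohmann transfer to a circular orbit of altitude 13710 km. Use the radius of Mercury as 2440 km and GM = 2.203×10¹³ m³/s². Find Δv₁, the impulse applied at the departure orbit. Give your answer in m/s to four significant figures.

Δv ≈ 852.6 m/s

r₁ = 2440 + 378.1 = 2818.1 km = 2.8181×10⁶ m.
r₂ = 2440 + 13710 = 16150 km = 1.6150×10⁷ m.
Transfer ellipse a_t = (r₁ + r₂)/2 = 9.484×10⁶ m.
At r₁: circular v_c1 = √(μ/r₁) = 2796 m/s; transfer-periherm v_p = √[μ(2/r₁ − 1/a_t)] = 3649 m/s.
Δv₁ = v_p − v_c1 = 852.6 m/s.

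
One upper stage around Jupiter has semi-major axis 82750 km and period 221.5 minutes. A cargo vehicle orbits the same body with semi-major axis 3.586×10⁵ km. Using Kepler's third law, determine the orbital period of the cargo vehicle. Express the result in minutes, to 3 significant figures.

Kepler's third law: T² ∝ a³, so T₂ = T₁ (a₂/a₁)^(3/2).
a₂/a₁ = 4.334, (a₂/a₁)^(3/2) = 9.021.
T₂ = 221.5 × 9.021 = 1998 minutes.

T₂ ≈ 2000 minutes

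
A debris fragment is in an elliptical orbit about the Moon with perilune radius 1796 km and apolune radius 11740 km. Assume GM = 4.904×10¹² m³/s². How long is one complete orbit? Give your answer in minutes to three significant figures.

T ≈ 833 minutes

Semi-major axis a = (r_p + r_a)/2 = (1796.0 + 11740)/2 = 6768.0 km = 6.768×10⁶ m.
By Kepler's third law T = 2π√(a³/μ) = 2π × 7.951×10³ = 4.996×10⁴ s.
= 832.6 minutes.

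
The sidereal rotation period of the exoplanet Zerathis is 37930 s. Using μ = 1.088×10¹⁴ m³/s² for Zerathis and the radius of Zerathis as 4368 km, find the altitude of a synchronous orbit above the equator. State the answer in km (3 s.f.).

h_sync ≈ 11500 km

A synchronous orbit has period T, so by Kepler's third law a = (μT²/4π²)^(1/3).
μT²/4π² = 1.088×10¹⁴ × (3.793×10⁴)² / 39.48 = 3.965×10²¹ m³.
a = 1.583×10⁷ m = 15827 km.
Altitude h = a − R = 15827 − 4368 = 11459 km.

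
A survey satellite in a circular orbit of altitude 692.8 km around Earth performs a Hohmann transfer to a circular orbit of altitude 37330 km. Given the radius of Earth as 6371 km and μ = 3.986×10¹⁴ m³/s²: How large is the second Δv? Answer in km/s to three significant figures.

Δv ≈ 1.43 km/s

r₁ = 6371 + 692.8 = 7063.8 km = 7.0638×10⁶ m.
r₂ = 6371 + 37330 = 43701 km = 4.3701×10⁷ m.
Transfer ellipse a_t = (r₁ + r₂)/2 = 2.538×10⁷ m.
At r₁: circular v_c1 = √(μ/r₁) = 7512 m/s; transfer-perigee v_p = √[μ(2/r₁ − 1/a_t)] = 9857 m/s.
At r₂: circular v_c2 = √(μ/r₂) = 3020 m/s; transfer-apogee v_a = √[μ(2/r₂ − 1/a_t)] = 1593 m/s.
Δv₂ = v_c2 − v_a = 1427 m/s.
= 1.427 km/s.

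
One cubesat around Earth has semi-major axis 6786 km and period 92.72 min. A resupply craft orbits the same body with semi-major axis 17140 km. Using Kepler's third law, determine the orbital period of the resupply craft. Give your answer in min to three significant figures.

T₂ ≈ 372 min

Kepler's third law: T² ∝ a³, so T₂ = T₁ (a₂/a₁)^(3/2).
a₂/a₁ = 2.526, (a₂/a₁)^(3/2) = 4.014.
T₂ = 92.72 × 4.014 = 372.2 min.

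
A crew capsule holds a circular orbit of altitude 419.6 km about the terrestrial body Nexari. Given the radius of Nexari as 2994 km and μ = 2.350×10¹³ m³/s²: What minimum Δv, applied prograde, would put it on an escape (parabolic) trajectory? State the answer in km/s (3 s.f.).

Δv ≈ 1.09 km/s

r = 2994 + 419.6 = 3413.6 km = 3.4136×10⁶ m.
Circular speed v_c = √(μ/r) = 2624 m/s.
Escape speed v_esc = √(2μ/r) = √2 × v_c = 3711 m/s.
Δv = v_esc − v_c = 1087 m/s = 1.087 km/s.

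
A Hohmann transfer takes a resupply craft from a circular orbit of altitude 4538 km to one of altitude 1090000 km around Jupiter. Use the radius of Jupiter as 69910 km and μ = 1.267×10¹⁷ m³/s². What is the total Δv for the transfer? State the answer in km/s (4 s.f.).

r₁ = 69910 + 4538 = 74448 km = 7.4448×10⁷ m.
r₂ = 69910 + 1090000 = 1159900 km = 1.1599×10⁹ m.
Transfer ellipse a_t = (r₁ + r₂)/2 = 6.172×10⁸ m.
At r₁: circular v_c1 = √(μ/r₁) = 41250 m/s; transfer-perijove v_p = √[μ(2/r₁ − 1/a_t)] = 56550 m/s.
Δv₁ = v_p − v_c1 = 15300 m/s.
At r₂: circular v_c2 = √(μ/r₂) = 10450 m/s; transfer-apojove v_a = √[μ(2/r₂ − 1/a_t)] = 3630 m/s.
Δv₂ = v_c2 − v_a = 6822 m/s.
Total Δv = Δv₁ + Δv₂ = 22120 m/s = 22.12 km/s.

Δv_total ≈ 22.12 km/s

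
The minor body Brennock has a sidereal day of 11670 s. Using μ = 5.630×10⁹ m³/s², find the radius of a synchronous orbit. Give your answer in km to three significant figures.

A synchronous orbit has period T, so by Kepler's third law a = (μT²/4π²)^(1/3).
μT²/4π² = 5.630×10⁹ × (1.167×10⁴)² / 39.48 = 1.942×10¹⁶ m³.
a = 2.688×10⁵ m = 268.80 km.

r_sync ≈ 269 km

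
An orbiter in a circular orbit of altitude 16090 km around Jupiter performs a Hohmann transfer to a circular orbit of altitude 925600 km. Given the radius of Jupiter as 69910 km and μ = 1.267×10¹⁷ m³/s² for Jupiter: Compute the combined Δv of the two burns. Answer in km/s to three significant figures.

Δv_total ≈ 20.5 km/s

r₁ = 69910 + 16090 = 86000 km = 8.6000×10⁷ m.
r₂ = 69910 + 925600 = 995510 km = 9.9551×10⁸ m.
Transfer ellipse a_t = (r₁ + r₂)/2 = 5.408×10⁸ m.
At r₁: circular v_c1 = √(μ/r₁) = 38380 m/s; transfer-perijove v_p = √[μ(2/r₁ − 1/a_t)] = 52080 m/s.
Δv₁ = v_p − v_c1 = 13700 m/s.
At r₂: circular v_c2 = √(μ/r₂) = 11280 m/s; transfer-apojove v_a = √[μ(2/r₂ − 1/a_t)] = 4499 m/s.
Δv₂ = v_c2 − v_a = 6782 m/s.
Total Δv = Δv₁ + Δv₂ = 20480 m/s = 20.48 km/s.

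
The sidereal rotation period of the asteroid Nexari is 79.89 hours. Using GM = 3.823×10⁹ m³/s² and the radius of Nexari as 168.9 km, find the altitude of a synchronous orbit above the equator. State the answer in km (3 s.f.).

h_sync ≈ 1830 km

T = 79.89 hours = 2.876×10⁵ s.
A synchronous orbit has period T, so by Kepler's third law a = (μT²/4π²)^(1/3).
μT²/4π² = 3.823×10⁹ × (2.876×10⁵)² / 39.48 = 8.010×10¹⁸ m³.
a = 2.001×10⁶ m = 2000.8 km.
Altitude h = a − R = 2000.8 − 168.9 = 1831.9 km.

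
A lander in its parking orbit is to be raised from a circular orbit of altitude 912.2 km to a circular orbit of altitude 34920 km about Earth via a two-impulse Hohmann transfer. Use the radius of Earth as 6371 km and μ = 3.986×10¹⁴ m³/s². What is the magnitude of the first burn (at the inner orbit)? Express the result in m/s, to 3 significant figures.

Δv ≈ 2250 m/s

r₁ = 6371 + 912.2 = 7283.2 km = 7.2832×10⁶ m.
r₂ = 6371 + 34920 = 41291 km = 4.1291×10⁷ m.
Transfer ellipse a_t = (r₁ + r₂)/2 = 2.429×10⁷ m.
At r₁: circular v_c1 = √(μ/r₁) = 7398 m/s; transfer-perigee v_p = √[μ(2/r₁ − 1/a_t)] = 9646 m/s.
Δv₁ = v_p − v_c1 = 2248 m/s.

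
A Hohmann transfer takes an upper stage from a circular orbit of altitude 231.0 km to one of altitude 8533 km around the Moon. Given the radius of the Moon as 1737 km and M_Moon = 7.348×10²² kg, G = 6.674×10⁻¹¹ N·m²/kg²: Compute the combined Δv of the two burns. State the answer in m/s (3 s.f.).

Δv_total ≈ 766 m/s

μ = GM = 6.674×10⁻¹¹ × 7.348×10²² = 4.904×10¹² m³/s².
r₁ = 1737 + 231.0 = 1968.0 km = 1.9680×10⁶ m.
r₂ = 1737 + 8533 = 10270 km = 1.0270×10⁷ m.
Transfer ellipse a_t = (r₁ + r₂)/2 = 6.119×10⁶ m.
At r₁: circular v_c1 = √(μ/r₁) = 1579 m/s; transfer-perilune v_p = √[μ(2/r₁ − 1/a_t)] = 2045 m/s.
Δv₁ = v_p − v_c1 = 466.5 m/s.
At r₂: circular v_c2 = √(μ/r₂) = 691.0 m/s; transfer-apolune v_a = √[μ(2/r₂ − 1/a_t)] = 391.9 m/s.
Δv₂ = v_c2 − v_a = 299.1 m/s.
Total Δv = Δv₁ + Δv₂ = 765.6 m/s.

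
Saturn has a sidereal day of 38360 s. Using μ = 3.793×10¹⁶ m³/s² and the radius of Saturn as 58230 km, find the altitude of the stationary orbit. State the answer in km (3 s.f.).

h_sync ≈ 54000 km

A synchronous orbit has period T, so by Kepler's third law a = (μT²/4π²)^(1/3).
μT²/4π² = 3.793×10¹⁶ × (3.836×10⁴)² / 39.48 = 1.414×10²⁴ m³.
a = 1.122×10⁸ m = 1.1223×10⁵ km.
Altitude h = a − R = 1.1223×10⁵ − 58230 = 54005 km.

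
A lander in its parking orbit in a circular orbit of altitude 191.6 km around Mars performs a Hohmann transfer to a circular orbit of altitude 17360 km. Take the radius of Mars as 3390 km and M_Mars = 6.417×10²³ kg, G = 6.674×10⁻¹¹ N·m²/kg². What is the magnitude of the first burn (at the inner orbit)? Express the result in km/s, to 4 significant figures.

μ = GM = 6.674×10⁻¹¹ × 6.417×10²³ = 4.283×10¹³ m³/s².
r₁ = 3390 + 191.6 = 3581.6 km = 3.5816×10⁶ m.
r₂ = 3390 + 17360 = 20750 km = 2.0750×10⁷ m.
Transfer ellipse a_t = (r₁ + r₂)/2 = 1.217×10⁷ m.
At r₁: circular v_c1 = √(μ/r₁) = 3458 m/s; transfer-periapsis v_p = √[μ(2/r₁ − 1/a_t)] = 4516 m/s.
Δv₁ = v_p − v_c1 = 1058 m/s.
= 1.058 km/s.

Δv ≈ 1.058 km/s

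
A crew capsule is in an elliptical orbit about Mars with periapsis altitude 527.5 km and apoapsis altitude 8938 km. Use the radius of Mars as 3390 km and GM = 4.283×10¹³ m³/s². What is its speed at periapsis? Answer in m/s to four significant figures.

r_p = 3390 + 527.5 = 3917.5 km = 3.9175×10⁶ m.
r_a = 3390 + 8938 = 12328 km = 1.2328×10⁷ m.
Semi-major axis a = (r_p + r_a)/2 = 8122.8 km = 8.123×10⁶ m.
Vis-viva: v² = μ(2/r − 1/a) = 4.283×10¹³ × (5.105×10⁻⁷ − 1.231×10⁻⁷) = 1.659×10⁷ m²/s².
v = 4073 m/s.

v ≈ 4073 m/s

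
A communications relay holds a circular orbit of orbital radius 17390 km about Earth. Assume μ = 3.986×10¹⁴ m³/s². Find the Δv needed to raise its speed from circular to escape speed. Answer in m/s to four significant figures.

Δv ≈ 1983 m/s

r = 17390 km = 1.739×10⁷ m.
Circular speed v_c = √(μ/r) = 4788 m/s.
Escape speed v_esc = √(2μ/r) = √2 × v_c = 6771 m/s.
Δv = v_esc − v_c = 1983 m/s.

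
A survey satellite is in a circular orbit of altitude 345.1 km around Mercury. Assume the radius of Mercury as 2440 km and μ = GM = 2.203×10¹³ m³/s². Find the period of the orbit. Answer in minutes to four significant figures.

T ≈ 103.7 minutes

r = 2440 + 345.1 = 2785.1 km = 2.7851×10⁶ m.
Kepler's third law: T = 2π√(r³/μ) = 2π√((2.785×10⁶)³ / 2.203×10¹³).
r³/μ = 9.806×10⁵ s², so T = 2π × 9.903×10² = 6.222×10³ s.
Converting: 6.222×10³ s ÷ 60.00 = 103.7 minutes.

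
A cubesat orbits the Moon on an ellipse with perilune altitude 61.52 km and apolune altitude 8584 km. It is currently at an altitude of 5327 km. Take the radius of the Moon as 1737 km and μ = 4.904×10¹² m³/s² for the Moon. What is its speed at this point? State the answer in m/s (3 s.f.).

r_p = 1737 + 61.52 = 1798.5 km = 1.7985×10⁶ m.
r_a = 1737 + 8584 = 10321 km = 1.0321×10⁷ m.
r = 1737 + 5327 = 7064.0 km = 7.064×10⁶ m.
Semi-major axis a = (r_p + r_a)/2 = 6059.8 km = 6.060×10⁶ m.
Vis-viva: v² = μ(2/r − 1/a) = 4.904×10¹² × (2.831×10⁻⁷ − 1.650×10⁻⁷) = 5.792×10⁵ m²/s².
v = 761.0 m/s.

v ≈ 761 m/s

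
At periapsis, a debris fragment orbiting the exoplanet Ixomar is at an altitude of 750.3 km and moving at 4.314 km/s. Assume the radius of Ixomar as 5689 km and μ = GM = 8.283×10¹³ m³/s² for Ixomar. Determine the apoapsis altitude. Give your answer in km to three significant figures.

r_p = 5689 + 750.3 = 6439.3 km = 6.439×10⁶ m.
Specific energy ε = v²/2 − μ/r = -3.558×10⁶ J/kg, so a = −μ/(2ε) = 1.164×10⁷ m.
The apsides satisfy r_p + r_a = 2a, so the apoapsis radius is 2a − r_p = 1.684×10⁷ m = 16841 km.
Apoapsis altitude = 16841 − 5689 = 11152 km.

apoapsis altitude ≈ 11200 km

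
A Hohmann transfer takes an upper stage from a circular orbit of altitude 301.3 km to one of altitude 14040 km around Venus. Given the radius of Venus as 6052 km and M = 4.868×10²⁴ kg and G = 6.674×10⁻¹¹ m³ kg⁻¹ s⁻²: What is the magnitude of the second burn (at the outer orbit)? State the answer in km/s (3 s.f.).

Δv ≈ 1.23 km/s

μ = GM = 6.674×10⁻¹¹ × 4.868×10²⁴ = 3.249×10¹⁴ m³/s².
r₁ = 6052 + 301.3 = 6353.3 km = 6.3533×10⁶ m.
r₂ = 6052 + 14040 = 20092 km = 2.0092×10⁷ m.
Transfer ellipse a_t = (r₁ + r₂)/2 = 1.322×10⁷ m.
At r₁: circular v_c1 = √(μ/r₁) = 7151 m/s; transfer-periapsis v_p = √[μ(2/r₁ − 1/a_t)] = 8815 m/s.
At r₂: circular v_c2 = √(μ/r₂) = 4021 m/s; transfer-apoapsis v_a = √[μ(2/r₂ − 1/a_t)] = 2787 m/s.
Δv₂ = v_c2 − v_a = 1234 m/s.
= 1.234 km/s.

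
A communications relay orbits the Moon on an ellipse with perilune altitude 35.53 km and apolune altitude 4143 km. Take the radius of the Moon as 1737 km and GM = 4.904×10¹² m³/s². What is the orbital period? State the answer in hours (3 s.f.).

r_p = 1737 + 35.53 = 1772.5 km = 1.7725×10⁶ m.
r_a = 1737 + 4143 = 5880.0 km = 5.8800×10⁶ m.
Semi-major axis a = (r_p + r_a)/2 = (1772.5 + 5880.0)/2 = 3826.3 km = 3.826×10⁶ m.
By Kepler's third law T = 2π√(a³/μ) = 2π × 3.380×10³ = 2.124×10⁴ s.
= 5.899 hours.

T ≈ 5.90 hours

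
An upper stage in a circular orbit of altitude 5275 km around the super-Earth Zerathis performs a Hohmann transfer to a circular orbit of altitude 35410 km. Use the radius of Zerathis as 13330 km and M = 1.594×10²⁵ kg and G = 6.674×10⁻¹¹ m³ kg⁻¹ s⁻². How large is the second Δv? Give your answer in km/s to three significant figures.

μ = GM = 6.674×10⁻¹¹ × 1.594×10²⁵ = 1.064×10¹⁵ m³/s².
r₁ = 13330 + 5275 = 18605 km = 1.8605×10⁷ m.
r₂ = 13330 + 35410 = 48740 km = 4.8740×10⁷ m.
Transfer ellipse a_t = (r₁ + r₂)/2 = 3.367×10⁷ m.
At r₁: circular v_c1 = √(μ/r₁) = 7562 m/s; transfer-periapsis v_p = √[μ(2/r₁ − 1/a_t)] = 9098 m/s.
At r₂: circular v_c2 = √(μ/r₂) = 4672 m/s; transfer-apoapsis v_a = √[μ(2/r₂ − 1/a_t)] = 3473 m/s.
Δv₂ = v_c2 − v_a = 1199 m/s.
= 1.199 km/s.

Δv ≈ 1.20 km/s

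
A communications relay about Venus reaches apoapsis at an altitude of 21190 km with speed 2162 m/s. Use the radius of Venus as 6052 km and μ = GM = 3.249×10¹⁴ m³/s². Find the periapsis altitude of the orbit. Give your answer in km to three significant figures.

periapsis altitude ≈ 587 km

r_a = 6052 + 21190 = 27242 km = 2.724×10⁷ m.
Specific energy ε = v²/2 − μ/r = -9.589×10⁶ J/kg, so a = −μ/(2ε) = 1.694×10⁷ m.
The apsides satisfy r_p + r_a = 2a, so the periapsis radius is 2a − r_a = 6.639×10⁶ m = 6639.5 km.
Periapsis altitude = 6639.5 − 6052 = 587.46 km.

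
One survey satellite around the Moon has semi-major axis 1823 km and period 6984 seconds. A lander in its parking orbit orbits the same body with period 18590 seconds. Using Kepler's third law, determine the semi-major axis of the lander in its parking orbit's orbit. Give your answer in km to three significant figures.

a₂ ≈ 3500 km

Kepler's third law: a³ ∝ T², so a₂ = a₁ (T₂/T₁)^(2/3).
T₂/T₁ = 2.662, (T₂/T₁)^(2/3) = 1.921.
a₂ = 1823 × 1.921 = 3501 km.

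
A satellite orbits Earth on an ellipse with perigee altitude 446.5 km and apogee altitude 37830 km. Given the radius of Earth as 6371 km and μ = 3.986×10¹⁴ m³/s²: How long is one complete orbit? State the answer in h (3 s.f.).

r_p = 6371 + 446.5 = 6817.5 km = 6.8175×10⁶ m.
r_a = 6371 + 37830 = 44201 km = 4.4201×10⁷ m.
Semi-major axis a = (r_p + r_a)/2 = (6817.5 + 44201)/2 = 25509 km = 2.551×10⁷ m.
By Kepler's third law T = 2π√(a³/μ) = 2π × 6.453×10³ = 4.055×10⁴ s.
= 11.26 h.

T ≈ 11.3 h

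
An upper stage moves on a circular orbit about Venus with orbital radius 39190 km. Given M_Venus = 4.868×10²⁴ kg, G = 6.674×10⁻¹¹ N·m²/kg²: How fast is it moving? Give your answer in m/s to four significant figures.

v ≈ 2879 m/s

μ = GM = 6.674×10⁻¹¹ × 4.868×10²⁴ = 3.249×10¹⁴ m³/s².
r = 39190 km = 3.919×10⁷ m.
For a circular orbit v = √(μ/r) = √(3.249×10¹⁴ / 3.919×10⁷) = √(8.290×10⁶) = 2879 m/s.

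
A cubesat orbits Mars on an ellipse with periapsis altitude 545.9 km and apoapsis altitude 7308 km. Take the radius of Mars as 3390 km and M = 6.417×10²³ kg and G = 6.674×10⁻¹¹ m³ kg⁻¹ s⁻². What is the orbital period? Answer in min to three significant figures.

T ≈ 317 min

μ = GM = 6.674×10⁻¹¹ × 6.417×10²³ = 4.283×10¹³ m³/s².
r_p = 3390 + 545.9 = 3935.9 km = 3.9359×10⁶ m.
r_a = 3390 + 7308 = 10698 km = 1.0698×10⁷ m.
Semi-major axis a = (r_p + r_a)/2 = (3935.9 + 10698)/2 = 7316.9 km = 7.317×10⁶ m.
By Kepler's third law T = 2π√(a³/μ) = 2π × 3.024×10³ = 1.900×10⁴ s.
= 316.7 min.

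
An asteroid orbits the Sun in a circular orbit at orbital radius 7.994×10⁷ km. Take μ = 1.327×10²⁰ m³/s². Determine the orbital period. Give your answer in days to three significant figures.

T ≈ 143 days

r = 7.994×10⁷ km = 7.994×10¹⁰ m.
Kepler's third law: T = 2π√(r³/μ) = 2π√((7.994×10¹⁰)³ / 1.327×10²⁰).
r³/μ = 3.850×10¹² s², so T = 2π × 1.962×10⁶ = 1.233×10⁷ s.
Converting: 1.233×10⁷ s ÷ 86400 = 142.7 days.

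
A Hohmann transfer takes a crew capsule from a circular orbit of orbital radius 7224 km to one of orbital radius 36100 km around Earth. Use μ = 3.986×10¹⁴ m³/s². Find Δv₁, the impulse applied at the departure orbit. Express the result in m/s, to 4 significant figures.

r₁ = 7224 km = 7.224×10⁶ m.
r₂ = 36100 km = 3.610×10⁷ m.
Transfer ellipse a_t = (r₁ + r₂)/2 = 2.166×10⁷ m.
At r₁: circular v_c1 = √(μ/r₁) = 7428 m/s; transfer-perigee v_p = √[μ(2/r₁ − 1/a_t)] = 9589 m/s.
Δv₁ = v_p − v_c1 = 2161 m/s.

Δv ≈ 2161 m/s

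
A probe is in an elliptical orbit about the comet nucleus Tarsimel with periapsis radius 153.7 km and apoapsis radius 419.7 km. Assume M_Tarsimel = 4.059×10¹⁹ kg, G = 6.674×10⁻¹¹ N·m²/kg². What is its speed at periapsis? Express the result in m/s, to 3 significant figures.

μ = GM = 6.674×10⁻¹¹ × 4.059×10¹⁹ = 2.709×10⁹ m³/s².
Semi-major axis a = (r_p + r_a)/2 = 286.70 km = 2.867×10⁵ m.
Vis-viva: v² = μ(2/r − 1/a) = 2.709×10⁹ × (1.301×10⁻⁵ − 3.488×10⁻⁶) = 2.580×10⁴ m²/s².
v = 160.6 m/s.

v ≈ 161 m/s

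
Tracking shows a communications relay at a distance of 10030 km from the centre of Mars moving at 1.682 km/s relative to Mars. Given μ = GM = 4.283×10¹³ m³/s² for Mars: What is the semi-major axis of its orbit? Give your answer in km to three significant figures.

a ≈ 7500 km

r = 1.003×10⁷ m.
Specific orbital energy ε = v²/2 − μ/r = (1682)²/2 − 4.283×10¹³/1.003×10⁷ = -2.856×10⁶ J/kg.
Since ε = −μ/(2a), a = −μ/(2ε) = 7.499×10⁶ m = 7499.2 km.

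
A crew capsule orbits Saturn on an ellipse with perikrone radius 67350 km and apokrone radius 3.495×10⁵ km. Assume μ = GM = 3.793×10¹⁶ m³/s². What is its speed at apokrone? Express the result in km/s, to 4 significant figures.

Semi-major axis a = (r_p + r_a)/2 = 2.0842×10⁵ km = 2.084×10⁸ m.
Vis-viva: v² = μ(2/r − 1/a) = 3.793×10¹⁶ × (5.722×10⁻⁹ − 4.798×10⁻⁹) = 3.507×10⁷ m²/s².
v = 5922 m/s = 5.922 km/s.

v ≈ 5.922 km/s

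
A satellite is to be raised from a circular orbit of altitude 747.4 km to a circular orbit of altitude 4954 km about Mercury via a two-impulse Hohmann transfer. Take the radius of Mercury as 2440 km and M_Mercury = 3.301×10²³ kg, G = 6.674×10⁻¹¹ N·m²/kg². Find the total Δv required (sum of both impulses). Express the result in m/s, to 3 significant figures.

μ = GM = 6.674×10⁻¹¹ × 3.301×10²³ = 2.203×10¹³ m³/s².
r₁ = 2440 + 747.4 = 3187.4 km = 3.1874×10⁶ m.
r₂ = 2440 + 4954 = 7394.0 km = 7.3940×10⁶ m.
Transfer ellipse a_t = (r₁ + r₂)/2 = 5.291×10⁶ m.
At r₁: circular v_c1 = √(μ/r₁) = 2629 m/s; transfer-periherm v_p = √[μ(2/r₁ − 1/a_t)] = 3108 m/s.
Δv₁ = v_p − v_c1 = 479.0 m/s.
At r₂: circular v_c2 = √(μ/r₂) = 1726 m/s; transfer-apoherm v_a = √[μ(2/r₂ − 1/a_t)] = 1340 m/s.
Δv₂ = v_c2 − v_a = 386.3 m/s.
Total Δv = Δv₁ + Δv₂ = 865.3 m/s.

Δv_total ≈ 865 m/s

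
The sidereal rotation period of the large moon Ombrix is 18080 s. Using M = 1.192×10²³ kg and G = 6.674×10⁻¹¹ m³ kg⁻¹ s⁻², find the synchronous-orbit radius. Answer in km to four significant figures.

μ = GM = 6.674×10⁻¹¹ × 1.192×10²³ = 7.955×10¹² m³/s².
A synchronous orbit has period T, so by Kepler's third law a = (μT²/4π²)^(1/3).
μT²/4π² = 7.955×10¹² × (1.808×10⁴)² / 39.48 = 6.587×10¹⁹ m³.
a = 4.039×10⁶ m = 4038.6 km.

r_sync ≈ 4039 km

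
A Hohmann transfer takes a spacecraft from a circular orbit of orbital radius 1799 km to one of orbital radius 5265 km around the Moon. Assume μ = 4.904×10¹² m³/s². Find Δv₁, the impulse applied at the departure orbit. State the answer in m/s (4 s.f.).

Δv ≈ 364.8 m/s

r₁ = 1799 km = 1.799×10⁶ m.
r₂ = 5265 km = 5.265×10⁶ m.
Transfer ellipse a_t = (r₁ + r₂)/2 = 3.532×10⁶ m.
At r₁: circular v_c1 = √(μ/r₁) = 1651 m/s; transfer-perilune v_p = √[μ(2/r₁ − 1/a_t)] = 2016 m/s.
Δv₁ = v_p − v_c1 = 364.8 m/s.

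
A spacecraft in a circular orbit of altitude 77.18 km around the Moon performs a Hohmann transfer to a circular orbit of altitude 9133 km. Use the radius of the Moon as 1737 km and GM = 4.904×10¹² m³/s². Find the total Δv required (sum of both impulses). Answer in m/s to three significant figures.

r₁ = 1737 + 77.18 = 1814.2 km = 1.8142×10⁶ m.
r₂ = 1737 + 9133 = 10870 km = 1.0870×10⁷ m.
Transfer ellipse a_t = (r₁ + r₂)/2 = 6.342×10⁶ m.
At r₁: circular v_c1 = √(μ/r₁) = 1644 m/s; transfer-perilune v_p = √[μ(2/r₁ − 1/a_t)] = 2152 m/s.
Δv₁ = v_p − v_c1 = 508.3 m/s.
At r₂: circular v_c2 = √(μ/r₂) = 671.7 m/s; transfer-apolune v_a = √[μ(2/r₂ − 1/a_t)] = 359.2 m/s.
Δv₂ = v_c2 − v_a = 312.4 m/s.
Total Δv = Δv₁ + Δv₂ = 820.8 m/s.

Δv_total ≈ 821 m/s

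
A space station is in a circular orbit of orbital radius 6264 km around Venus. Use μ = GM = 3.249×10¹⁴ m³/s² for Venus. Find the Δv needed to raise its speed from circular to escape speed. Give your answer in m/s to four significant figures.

Δv ≈ 2983 m/s

r = 6264 km = 6.264×10⁶ m.
Circular speed v_c = √(μ/r) = 7202 m/s.
Escape speed v_esc = √(2μ/r) = √2 × v_c = 10190 m/s.
Δv = v_esc − v_c = 2983 m/s.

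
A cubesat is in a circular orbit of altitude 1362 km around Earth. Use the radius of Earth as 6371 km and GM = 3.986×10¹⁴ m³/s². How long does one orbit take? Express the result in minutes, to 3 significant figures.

T ≈ 113 minutes

r = 6371 + 1362 = 7733.0 km = 7.7330×10⁶ m.
Kepler's third law: T = 2π√(r³/μ) = 2π√((7.733×10⁶)³ / 3.986×10¹⁴).
r³/μ = 1.160×10⁶ s², so T = 2π × 1.077×10³ = 6.768×10³ s.
Converting: 6.768×10³ s ÷ 60.00 = 112.8 minutes.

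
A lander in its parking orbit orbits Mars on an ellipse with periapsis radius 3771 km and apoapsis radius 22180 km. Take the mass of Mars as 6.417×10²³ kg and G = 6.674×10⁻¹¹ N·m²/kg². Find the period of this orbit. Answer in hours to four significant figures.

μ = GM = 6.674×10⁻¹¹ × 6.417×10²³ = 4.283×10¹³ m³/s².
Semi-major axis a = (r_p + r_a)/2 = (3771.0 + 22180)/2 = 12976 km = 1.298×10⁷ m.
By Kepler's third law T = 2π√(a³/μ) = 2π × 7.142×10³ = 4.488×10⁴ s.
= 12.47 hours.

T ≈ 12.47 hours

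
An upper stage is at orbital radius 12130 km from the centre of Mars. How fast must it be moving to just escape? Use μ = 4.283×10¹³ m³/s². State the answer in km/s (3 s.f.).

v_esc ≈ 2.66 km/s

r = 12130 km = 1.213×10⁷ m.
Escape speed v_esc = √(2μ/r) = √(2 × 4.283×10¹³ / 1.213×10⁷) = √(7.062×10⁶) = 2657 m/s.
= 2.657 km/s.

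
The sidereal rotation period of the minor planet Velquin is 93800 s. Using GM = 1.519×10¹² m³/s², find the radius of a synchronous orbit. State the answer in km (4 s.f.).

r_sync ≈ 6969 km

A synchronous orbit has period T, so by Kepler's third law a = (μT²/4π²)^(1/3).
μT²/4π² = 1.519×10¹² × (9.380×10⁴)² / 39.48 = 3.385×10²⁰ m³.
a = 6.969×10⁶ m = 6969.5 km.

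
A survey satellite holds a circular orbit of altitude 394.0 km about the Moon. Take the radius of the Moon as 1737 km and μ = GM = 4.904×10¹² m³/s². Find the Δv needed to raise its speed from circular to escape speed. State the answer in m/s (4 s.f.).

r = 1737 + 394.0 = 2131.0 km = 2.1310×10⁶ m.
Circular speed v_c = √(μ/r) = 1517 m/s.
Escape speed v_esc = √(2μ/r) = √2 × v_c = 2145 m/s.
Δv = v_esc − v_c = 628.4 m/s.

Δv ≈ 628.4 m/s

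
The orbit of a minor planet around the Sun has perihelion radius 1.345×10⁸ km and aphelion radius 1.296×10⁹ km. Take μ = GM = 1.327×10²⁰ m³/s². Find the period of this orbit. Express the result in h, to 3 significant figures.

T ≈ 91600 h

Semi-major axis a = (r_p + r_a)/2 = (1.3450×10⁸ + 1.2960×10⁹)/2 = 7.1525×10⁸ km = 7.152×10¹¹ m.
By Kepler's third law T = 2π√(a³/μ) = 2π × 5.251×10⁷ = 3.299×10⁸ s.
= 91650 h.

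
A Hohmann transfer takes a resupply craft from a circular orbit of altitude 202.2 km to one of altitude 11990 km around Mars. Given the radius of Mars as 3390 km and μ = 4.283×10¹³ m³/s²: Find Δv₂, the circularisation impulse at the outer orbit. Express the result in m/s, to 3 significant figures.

Δv ≈ 642 m/s

r₁ = 3390 + 202.2 = 3592.2 km = 3.5922×10⁶ m.
r₂ = 3390 + 11990 = 15380 km = 1.5380×10⁷ m.
Transfer ellipse a_t = (r₁ + r₂)/2 = 9.486×10⁶ m.
At r₁: circular v_c1 = √(μ/r₁) = 3453 m/s; transfer-periapsis v_p = √[μ(2/r₁ − 1/a_t)] = 4397 m/s.
At r₂: circular v_c2 = √(μ/r₂) = 1669 m/s; transfer-apoapsis v_a = √[μ(2/r₂ − 1/a_t)] = 1027 m/s.
Δv₂ = v_c2 − v_a = 641.9 m/s.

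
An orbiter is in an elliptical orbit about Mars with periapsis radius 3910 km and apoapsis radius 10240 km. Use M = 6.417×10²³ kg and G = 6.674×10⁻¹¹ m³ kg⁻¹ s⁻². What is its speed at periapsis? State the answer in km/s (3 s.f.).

v ≈ 3.98 km/s

μ = GM = 6.674×10⁻¹¹ × 6.417×10²³ = 4.283×10¹³ m³/s².
Semi-major axis a = (r_p + r_a)/2 = 7075.0 km = 7.075×10⁶ m.
Vis-viva: v² = μ(2/r − 1/a) = 4.283×10¹³ × (5.115×10⁻⁷ − 1.413×10⁻⁷) = 1.585×10⁷ m²/s².
v = 3982 m/s = 3.982 km/s.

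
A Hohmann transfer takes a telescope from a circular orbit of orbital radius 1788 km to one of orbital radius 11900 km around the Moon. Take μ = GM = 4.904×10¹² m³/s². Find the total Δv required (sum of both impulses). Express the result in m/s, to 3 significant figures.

r₁ = 1788 km = 1.788×10⁶ m.
r₂ = 11900 km = 1.190×10⁷ m.
Transfer ellipse a_t = (r₁ + r₂)/2 = 6.844×10⁶ m.
At r₁: circular v_c1 = √(μ/r₁) = 1656 m/s; transfer-perilune v_p = √[μ(2/r₁ − 1/a_t)] = 2184 m/s.
Δv₁ = v_p − v_c1 = 527.7 m/s.
At r₂: circular v_c2 = √(μ/r₂) = 642.0 m/s; transfer-apolune v_a = √[μ(2/r₂ − 1/a_t)] = 328.1 m/s.
Δv₂ = v_c2 − v_a = 313.8 m/s.
Total Δv = Δv₁ + Δv₂ = 841.5 m/s.

Δv_total ≈ 841 m/s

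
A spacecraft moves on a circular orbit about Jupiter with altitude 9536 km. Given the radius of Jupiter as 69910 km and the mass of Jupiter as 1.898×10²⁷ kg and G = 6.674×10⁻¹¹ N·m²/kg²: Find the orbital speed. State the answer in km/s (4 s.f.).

v ≈ 39.93 km/s

μ = GM = 6.674×10⁻¹¹ × 1.898×10²⁷ = 1.267×10¹⁷ m³/s².
r = 69910 + 9536 = 79446 km = 7.9446×10⁷ m.
For a circular orbit v = √(μ/r) = √(1.267×10¹⁷ / 7.945×10⁷) = √(1.594×10⁹) = 39930 m/s.
That is 39.93 km/s.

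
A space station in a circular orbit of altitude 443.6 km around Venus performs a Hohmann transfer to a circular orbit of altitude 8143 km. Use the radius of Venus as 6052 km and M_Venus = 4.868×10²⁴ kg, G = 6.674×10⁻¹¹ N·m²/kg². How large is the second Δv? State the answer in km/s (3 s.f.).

μ = GM = 6.674×10⁻¹¹ × 4.868×10²⁴ = 3.249×10¹⁴ m³/s².
r₁ = 6052 + 443.6 = 6495.6 km = 6.4956×10⁶ m.
r₂ = 6052 + 8143 = 14195 km = 1.4195×10⁷ m.
Transfer ellipse a_t = (r₁ + r₂)/2 = 1.035×10⁷ m.
At r₁: circular v_c1 = √(μ/r₁) = 7072 m/s; transfer-periapsis v_p = √[μ(2/r₁ − 1/a_t)] = 8284 m/s.
At r₂: circular v_c2 = √(μ/r₂) = 4784 m/s; transfer-apoapsis v_a = √[μ(2/r₂ − 1/a_t)] = 3791 m/s.
Δv₂ = v_c2 − v_a = 993.2 m/s.
= 0.9932 km/s.

Δv ≈ 0.993 km/s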